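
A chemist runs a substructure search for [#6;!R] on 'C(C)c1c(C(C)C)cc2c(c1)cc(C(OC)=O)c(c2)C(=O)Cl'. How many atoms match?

8

Check the 22 heavy atoms by environment: 10× c (aromatic, in 6-ring) → no; 8× C (acyclic) → match; 3× O (acyclic) → no; 1× Cl (acyclic) → no.
That gives 8 matching atoms.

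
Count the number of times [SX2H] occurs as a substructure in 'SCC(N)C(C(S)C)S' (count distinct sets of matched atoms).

[SX2H] is the SMARTS for a thiol: an aliphatic sulfur with two connections, one being H.
The molecule carries 3 separate instances of a thiol (-SH) meeting every constraint; each maps to a distinct set of atoms, giving 3 matches.

3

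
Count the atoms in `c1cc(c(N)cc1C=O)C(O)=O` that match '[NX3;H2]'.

Check the 12 heavy atoms by environment: 3× c (aromatic, H1, X3) → no; 3× c (aromatic, H0, X3) → no; 1× C (H1, X3) → no; 2× O (H0, X1) → no; 1× C (H0, X3) → no; 1× O (H1, X2) → no; 1× N (H2, X3) → match.
That gives 1 matching atom.

1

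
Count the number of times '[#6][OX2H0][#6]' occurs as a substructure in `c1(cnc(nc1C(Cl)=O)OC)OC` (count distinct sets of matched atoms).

2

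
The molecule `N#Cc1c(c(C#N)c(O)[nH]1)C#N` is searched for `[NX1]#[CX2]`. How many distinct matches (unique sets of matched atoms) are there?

3

[NX1]#[CX2] is the SMARTS for a nitrile: a nitrogen triple-bonded to a two-connected carbon.
The molecule carries 3 separate instances of a nitrile (-C#N) meeting every constraint; each maps to a distinct set of atoms, giving 3 matches.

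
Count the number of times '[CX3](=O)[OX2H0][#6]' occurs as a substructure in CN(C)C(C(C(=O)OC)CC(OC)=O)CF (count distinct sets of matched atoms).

[CX3](=O)[OX2H0][#6] is the SMARTS for an ester: a carbonyl carbon bonded to an oxygen that is itself bonded to carbon (no H on that O).
The molecule carries 2 separate instances of a methyl-ester group (-C(=O)OCH3) meeting every constraint; each maps to a distinct set of atoms, giving 2 matches.

2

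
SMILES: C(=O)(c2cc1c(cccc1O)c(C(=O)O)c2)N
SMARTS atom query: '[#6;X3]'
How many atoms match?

12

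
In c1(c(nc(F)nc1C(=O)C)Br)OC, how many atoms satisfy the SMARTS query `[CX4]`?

2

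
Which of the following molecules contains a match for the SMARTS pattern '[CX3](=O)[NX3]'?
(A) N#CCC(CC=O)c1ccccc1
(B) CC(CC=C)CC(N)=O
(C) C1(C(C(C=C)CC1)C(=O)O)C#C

B

[CX3](=O)[NX3] describes a carbonyl carbon bonded to a trivalent nitrogen (an amide).
(A) has a nitrile (-C#N) but the nitrile N is NX1 (triple-bonded), not NX3.
(B) contains a primary amide (-C(=O)NH2), which satisfies every atom and bond constraint.
(C) has a carboxylic acid group (-C(=O)OH) but the carbonyl is bonded to O, not to an NX3 nitrogen.
So the answer is (B).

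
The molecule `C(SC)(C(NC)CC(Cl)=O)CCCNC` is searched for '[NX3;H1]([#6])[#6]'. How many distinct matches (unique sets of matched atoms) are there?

[NX3;H1]([#6])[#6] is the SMARTS for a secondary amine: a trivalent nitrogen with one H, bonded to two carbons.
The molecule carries 2 separate instances of an N-methylamino group (-NHCH3) meeting every constraint; each maps to a distinct set of atoms, giving 2 matches.

2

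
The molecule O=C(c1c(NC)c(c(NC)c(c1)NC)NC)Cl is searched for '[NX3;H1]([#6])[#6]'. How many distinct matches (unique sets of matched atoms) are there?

4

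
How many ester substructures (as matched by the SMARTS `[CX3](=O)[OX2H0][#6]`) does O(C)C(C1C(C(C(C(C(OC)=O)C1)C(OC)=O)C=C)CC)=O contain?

[CX3](=O)[OX2H0][#6] is the SMARTS for an ester: a carbonyl carbon bonded to an oxygen that is itself bonded to carbon (no H on that O).
The molecule carries 3 separate instances of a methyl-ester group (-C(=O)OCH3) meeting every constraint; each maps to a distinct set of atoms, giving 3 matches.

3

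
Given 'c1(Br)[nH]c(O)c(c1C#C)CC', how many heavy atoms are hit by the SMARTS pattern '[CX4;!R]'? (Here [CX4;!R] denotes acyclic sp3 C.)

2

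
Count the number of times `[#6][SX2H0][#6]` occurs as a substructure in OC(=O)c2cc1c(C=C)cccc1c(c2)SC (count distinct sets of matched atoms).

1

[#6][SX2H0][#6] is the SMARTS for a thioether: an aliphatic sulfur bridging two carbons with no H on the sulfur.
Exactly one fragment in the molecule meets all constraints, giving 1 match.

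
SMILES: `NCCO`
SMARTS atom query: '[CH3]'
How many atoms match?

0

The query [CH3] means: aliphatic carbon with exactly three hydrogens.
Check the 4 heavy atoms by environment: 2× C (H2) → no; 1× O (H1) → no; 1× N (H2) → no.
No environment satisfies the query, so 0 matching atoms.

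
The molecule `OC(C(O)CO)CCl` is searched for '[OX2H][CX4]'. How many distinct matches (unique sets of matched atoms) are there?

3

[OX2H][CX4] is the SMARTS for an aliphatic alcohol: a hydroxyl oxygen bound to an sp3 (X4) carbon.
The molecule carries 3 separate instances of a hydroxyl group (-OH) meeting every constraint; each maps to a distinct set of atoms, giving 3 matches.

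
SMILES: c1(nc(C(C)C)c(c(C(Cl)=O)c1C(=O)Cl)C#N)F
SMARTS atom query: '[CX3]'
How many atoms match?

2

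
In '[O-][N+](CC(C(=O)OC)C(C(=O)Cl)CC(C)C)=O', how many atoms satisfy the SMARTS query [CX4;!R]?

8

Check the 17 heavy atoms by environment: 8× C (X4, acyclic) → match; 2× C (X3, acyclic) → no; 3× O (X1, acyclic) → no; 1× O (X2, acyclic) → no; 1× Cl (X1, acyclic) → no; 1× N (charge +1, X3, acyclic) → no; 1× O (charge -1, X1, acyclic) → no.
That gives 8 matching atoms.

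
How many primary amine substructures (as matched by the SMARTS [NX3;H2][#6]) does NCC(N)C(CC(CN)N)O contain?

4

[NX3;H2][#6] is the SMARTS for a primary amine: a trivalent nitrogen with two H attached to carbon.
The molecule carries 4 separate instances of a primary amino group (-NH2) meeting every constraint; each maps to a distinct set of atoms, giving 4 matches.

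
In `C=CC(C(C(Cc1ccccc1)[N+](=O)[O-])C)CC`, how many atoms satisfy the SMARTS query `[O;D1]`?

The query [O;D1] means: aliphatic oxygen bonded to exactly one heavy atom.
Check the 18 heavy atoms by environment: 3× C (D2) → no; 3× C (D3) → no; 1× N (charge +1, D3) → no; 1× O (charge -1, D1) → match; 1× O (D1) → match; 3× C (D1) → no; 1× c (aromatic, D3) → no; 5× c (aromatic, D2) → no.
Summing the matching environments: 1 + 1 = 2 matching atoms.

2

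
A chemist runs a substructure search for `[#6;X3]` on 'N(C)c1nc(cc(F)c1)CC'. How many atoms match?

5

The query [#6;X3] means: any carbon (aromatic or not) with three total connections.
Check the 11 heavy atoms by environment: 1× n (aromatic, X2) → no; 5× c (aromatic, X3) → match; 1× N (X3) → no; 3× C (X4) → no; 1× F (X1) → no.
That gives 5 matching atoms.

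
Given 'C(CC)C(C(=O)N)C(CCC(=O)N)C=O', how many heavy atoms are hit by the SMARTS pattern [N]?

The query [N] means: uppercase N matches aliphatic (non-aromatic) nitrogen only.
Check the 15 heavy atoms by environment: 10× C → no; 3× O → no; 2× N → match.
That gives 2 matching atoms.

2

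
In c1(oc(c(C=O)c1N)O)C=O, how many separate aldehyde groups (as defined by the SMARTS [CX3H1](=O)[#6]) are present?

2

[CX3H1](=O)[#6] is the SMARTS for an aldehyde: an sp2 carbon with one H, double-bonded to O and single-bonded to carbon.
The molecule carries 2 separate instances of an aldehyde (-CHO) meeting every constraint; each maps to a distinct set of atoms, giving 2 matches.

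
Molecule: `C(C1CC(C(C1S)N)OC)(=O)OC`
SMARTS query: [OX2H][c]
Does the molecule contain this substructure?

The pattern [OX2H][c] describes a hydroxyl oxygen attached to an aromatic carbon — a phenol.
The closest candidate here is a methoxy ether (-OCH3), but the oxygen has H0, not H1. No other fragment satisfies the full query, so there is no match.

No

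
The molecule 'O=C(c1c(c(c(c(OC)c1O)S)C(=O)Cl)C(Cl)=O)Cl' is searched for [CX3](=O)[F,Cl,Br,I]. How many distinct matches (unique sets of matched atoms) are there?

3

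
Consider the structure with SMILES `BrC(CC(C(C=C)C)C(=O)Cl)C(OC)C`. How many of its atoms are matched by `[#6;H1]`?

The query [#6;H1] means: any carbon bearing exactly one hydrogen.
Check the 15 heavy atoms by environment: 3× C (H3) → no; 5× C (H1) → match; 2× C (H2) → no; 1× Br (H0) → no; 1× C (H0) → no; 2× O (H0) → no; 1× Cl (H0) → no.
That gives 5 matching atoms.

5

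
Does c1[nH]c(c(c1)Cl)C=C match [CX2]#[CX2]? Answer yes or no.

The pattern [CX2]#[CX2] describes a carbon-carbon triple bond — an alkyne.
The closest candidate here is a vinyl group (-CH=CH2), but the C=C is a double bond; both carbons are CX3, not CX2. No other fragment satisfies the full query, so there is no match.

No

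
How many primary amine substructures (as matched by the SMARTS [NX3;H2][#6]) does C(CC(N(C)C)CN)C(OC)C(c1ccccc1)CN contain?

[NX3;H2][#6] is the SMARTS for a primary amine: a trivalent nitrogen with two H attached to carbon.
The molecule carries 2 separate instances of a primary amino group (-NH2) meeting every constraint; each maps to a distinct set of atoms, giving 2 matches.

2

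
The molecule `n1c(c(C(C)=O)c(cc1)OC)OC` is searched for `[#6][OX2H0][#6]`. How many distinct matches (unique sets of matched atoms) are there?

2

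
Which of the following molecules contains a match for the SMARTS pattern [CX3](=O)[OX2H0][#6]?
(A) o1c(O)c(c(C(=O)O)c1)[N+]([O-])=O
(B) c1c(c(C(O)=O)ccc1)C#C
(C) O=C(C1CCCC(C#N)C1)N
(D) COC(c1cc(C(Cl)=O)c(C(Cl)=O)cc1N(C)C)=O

[CX3](=O)[OX2H0][#6] describes a carbonyl carbon bonded to an oxygen that is itself bonded to carbon (no H on that O) (an ester).
(A) has a carboxylic acid group (-C(=O)OH) but the singly-bonded O carries H (OX2H1, not H0).
(B) has a carboxylic acid group (-C(=O)OH) but the singly-bonded O carries H (OX2H1, not H0).
(C) has a primary amide (-C(=O)NH2) but the carbonyl is bonded to N, not to an O-C linkage.
(D) contains a methyl-ester group (-C(=O)OCH3), which satisfies every atom and bond constraint.
So the answer is (D).

D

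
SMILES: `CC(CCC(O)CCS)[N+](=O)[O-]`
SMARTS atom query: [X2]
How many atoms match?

2

Check the 12 heavy atoms by environment: 7× C (X4) → no; 1× O (X2) → match; 1× S (X2) → match; 1× N (charge +1, X3) → no; 1× O (charge -1, X1) → no; 1× O (X1) → no.
Summing the matching environments: 1 + 1 = 2 matching atoms.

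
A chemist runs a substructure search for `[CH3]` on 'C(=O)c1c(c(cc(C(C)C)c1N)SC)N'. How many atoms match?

3

The query [CH3] means: aliphatic carbon with exactly three hydrogens.
Check the 15 heavy atoms by environment: 5× c (aromatic, H0) → no; 1× c (aromatic, H1) → no; 2× C (H1) → no; 3× C (H3) → match; 2× N (H2) → no; 1× S (H0) → no; 1× O (H0) → no.
That gives 3 matching atoms.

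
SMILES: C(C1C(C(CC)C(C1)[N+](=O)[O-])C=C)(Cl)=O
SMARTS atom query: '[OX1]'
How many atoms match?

3

The query [OX1] means: aliphatic oxygen with one total connection — typically a carbonyl =O or an oxide.
Check the 15 heavy atoms by environment: 7× C (X4) → no; 3× C (X3) → no; 2× O (X1) → match; 1× Cl (X1) → no; 1× N (charge +1, X3) → no; 1× O (charge -1, X1) → match.
Summing the matching environments: 2 + 1 = 3 matching atoms.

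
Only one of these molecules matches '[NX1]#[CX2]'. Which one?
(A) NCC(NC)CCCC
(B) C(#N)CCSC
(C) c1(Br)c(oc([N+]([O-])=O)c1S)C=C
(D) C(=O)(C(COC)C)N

B

[NX1]#[CX2] describes a nitrogen triple-bonded to a two-connected carbon (a nitrile).
(A) has a primary amino group (-NH2) but the nitrogen is NX3 (three connections), not NX1 triple-bonded.
(B) contains a nitrile (-C#N), which satisfies every atom and bond constraint.
(C) has a nitro group (-[N+](=O)[O-]) but there is no C#N triple bond.
(D) has a primary amide (-C(=O)NH2) but the nitrogen is NX3, not NX1.
So the answer is (B).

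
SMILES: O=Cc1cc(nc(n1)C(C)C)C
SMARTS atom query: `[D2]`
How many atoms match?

4

The query [D2] means: atom with exactly two heavy-atom neighbours.
Check the 12 heavy atoms by environment: 2× n (aromatic, D2) → match; 3× c (aromatic, D3) → no; 1× c (aromatic, D2) → match; 1× C (D2) → match; 1× O (D1) → no; 1× C (D3) → no; 3× C (D1) → no.
Summing the matching environments: 2 + 1 + 1 = 4 matching atoms.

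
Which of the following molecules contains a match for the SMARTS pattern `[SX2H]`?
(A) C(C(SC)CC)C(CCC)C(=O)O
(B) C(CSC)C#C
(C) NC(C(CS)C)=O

C

[SX2H] describes an aliphatic sulfur with two connections, one being H (a thiol).
(A) has a methylthio ether (-SCH3) but the sulfur has H0 (bonded to two carbons), not H1.
(B) has a methylthio ether (-SCH3) but the sulfur has H0 (bonded to two carbons), not H1.
(C) contains a thiol (-SH), which satisfies every atom and bond constraint.
So the answer is (C).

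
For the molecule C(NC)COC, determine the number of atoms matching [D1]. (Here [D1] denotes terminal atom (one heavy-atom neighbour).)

The query [D1] means: atom with exactly one heavy-atom neighbour (degree 1).
Check the 6 heavy atoms by environment: 2× C (D2) → no; 1× O (D2) → no; 2× C (D1) → match; 1× N (D2) → no.
That gives 2 matching atoms.

2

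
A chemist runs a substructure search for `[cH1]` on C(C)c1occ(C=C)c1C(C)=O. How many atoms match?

The query [cH1] means: aromatic carbon bearing exactly one hydrogen.
Check the 12 heavy atoms by environment: 1× o (aromatic, H0) → no; 3× c (aromatic, H0) → no; 1× c (aromatic, H1) → match; 1× C (H1) → no; 2× C (H2) → no; 1× C (H0) → no; 1× O (H0) → no; 2× C (H3) → no.
That gives 1 matching atom.

1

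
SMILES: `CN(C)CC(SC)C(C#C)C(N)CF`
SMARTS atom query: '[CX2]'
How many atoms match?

2

Check the 14 heavy atoms by environment: 8× C (X4) → no; 2× N (X3) → no; 2× C (X2) → match; 1× F (X1) → no; 1× S (X2) → no.
That gives 2 matching atoms.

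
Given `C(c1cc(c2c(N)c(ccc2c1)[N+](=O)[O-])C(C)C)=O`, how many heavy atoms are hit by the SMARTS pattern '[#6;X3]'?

11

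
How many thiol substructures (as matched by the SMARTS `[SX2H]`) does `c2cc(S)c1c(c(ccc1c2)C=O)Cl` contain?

1

[SX2H] is the SMARTS for a thiol: an aliphatic sulfur with two connections, one being H.
Exactly one fragment in the molecule meets all constraints, giving 1 match.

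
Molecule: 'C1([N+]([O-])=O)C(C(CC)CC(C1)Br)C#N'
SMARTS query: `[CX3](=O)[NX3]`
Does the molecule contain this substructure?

No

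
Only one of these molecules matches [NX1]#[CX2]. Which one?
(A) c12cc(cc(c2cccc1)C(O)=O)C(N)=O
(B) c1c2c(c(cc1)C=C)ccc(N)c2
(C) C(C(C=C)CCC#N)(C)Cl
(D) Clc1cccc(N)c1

C

[NX1]#[CX2] describes a nitrogen triple-bonded to a two-connected carbon (a nitrile).
(A) has a primary amide (-C(=O)NH2) but the nitrogen is NX3, not NX1.
(B) has a primary amino group (-NH2) but the nitrogen is NX3 (three connections), not NX1 triple-bonded.
(C) contains a nitrile (-C#N), which satisfies every atom and bond constraint.
(D) has a primary amino group (-NH2) but the nitrogen is NX3 (three connections), not NX1 triple-bonded.
So the answer is (C).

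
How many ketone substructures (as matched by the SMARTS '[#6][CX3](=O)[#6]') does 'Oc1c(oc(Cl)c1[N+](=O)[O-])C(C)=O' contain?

1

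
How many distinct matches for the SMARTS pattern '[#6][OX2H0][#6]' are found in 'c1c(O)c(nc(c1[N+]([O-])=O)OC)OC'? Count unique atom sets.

[#6][OX2H0][#6] is the SMARTS for an ether: an aliphatic oxygen bridging two carbons with no H on the oxygen.
The molecule carries 2 separate instances of a methoxy ether (-OCH3) meeting every constraint; each maps to a distinct set of atoms, giving 2 matches.

2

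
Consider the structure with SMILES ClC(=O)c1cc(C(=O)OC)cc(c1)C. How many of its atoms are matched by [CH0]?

Check the 14 heavy atoms by environment: 3× c (aromatic, H0) → no; 3× c (aromatic, H1) → no; 2× C (H0) → match; 3× O (H0) → no; 1× Cl (H0) → no; 2× C (H3) → no.
That gives 2 matching atoms.

2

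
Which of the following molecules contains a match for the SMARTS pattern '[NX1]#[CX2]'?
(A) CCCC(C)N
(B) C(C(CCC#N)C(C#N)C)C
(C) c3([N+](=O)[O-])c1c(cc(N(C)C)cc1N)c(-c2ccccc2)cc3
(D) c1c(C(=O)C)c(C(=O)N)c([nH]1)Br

B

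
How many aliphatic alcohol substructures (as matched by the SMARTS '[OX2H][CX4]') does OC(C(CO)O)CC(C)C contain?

[OX2H][CX4] is the SMARTS for an aliphatic alcohol: a hydroxyl oxygen bound to an sp3 (X4) carbon.
The molecule carries 3 separate instances of a hydroxyl group (-OH) meeting every constraint; each maps to a distinct set of atoms, giving 3 matches.

3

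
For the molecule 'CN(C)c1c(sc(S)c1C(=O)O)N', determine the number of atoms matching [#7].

The query [#7] means: #7 matches any nitrogen atom regardless of aromaticity.
Check the 13 heavy atoms by environment: 1× s (aromatic) → no; 4× c (aromatic) → no; 1× S → no; 2× N → match; 3× C → no; 2× O → no.
That gives 2 matching atoms.

2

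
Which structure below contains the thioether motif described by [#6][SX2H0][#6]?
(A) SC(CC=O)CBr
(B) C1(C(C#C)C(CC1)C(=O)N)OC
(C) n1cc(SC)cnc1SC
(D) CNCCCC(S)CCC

C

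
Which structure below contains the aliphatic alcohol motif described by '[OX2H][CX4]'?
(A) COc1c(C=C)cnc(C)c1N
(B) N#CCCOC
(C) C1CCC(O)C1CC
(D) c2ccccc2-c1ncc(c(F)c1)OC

[OX2H][CX4] describes a hydroxyl oxygen bound to an sp3 (X4) carbon (an aliphatic alcohol).
(A) has a methoxy ether (-OCH3) but the oxygen has H0 (ether), not H1.
(B) has a methoxy ether (-OCH3) but the oxygen has H0 (ether), not H1.
(C) contains a hydroxyl group (-OH), which satisfies every atom and bond constraint.
(D) has a methoxy ether (-OCH3) but the oxygen has H0 (ether), not H1.
So the answer is (C).

C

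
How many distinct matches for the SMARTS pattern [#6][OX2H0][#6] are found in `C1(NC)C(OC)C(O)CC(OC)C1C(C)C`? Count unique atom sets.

[#6][OX2H0][#6] is the SMARTS for an ether: an aliphatic oxygen bridging two carbons with no H on the oxygen.
The molecule carries 2 separate instances of a methoxy ether (-OCH3) meeting every constraint; each maps to a distinct set of atoms, giving 2 matches.

2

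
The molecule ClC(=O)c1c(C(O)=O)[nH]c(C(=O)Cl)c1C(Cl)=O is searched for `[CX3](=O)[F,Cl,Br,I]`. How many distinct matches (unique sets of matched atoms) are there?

[CX3](=O)[F,Cl,Br,I] is the SMARTS for an acyl halide: a carbonyl carbon bonded to a halogen.
The molecule carries 3 separate instances of an acyl chloride (-C(=O)Cl) meeting every constraint; each maps to a distinct set of atoms, giving 3 matches.

3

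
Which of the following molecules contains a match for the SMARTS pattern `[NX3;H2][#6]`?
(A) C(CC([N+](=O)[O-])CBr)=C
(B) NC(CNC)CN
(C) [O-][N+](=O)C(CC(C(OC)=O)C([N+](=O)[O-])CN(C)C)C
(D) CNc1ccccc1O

[NX3;H2][#6] describes a trivalent nitrogen with two H attached to carbon (a primary amine).
(A) has a nitro group (-[N+](=O)[O-]) but the nitrogen is [N+] with no H, not NX3H2.
(B) contains a primary amino group (-NH2), which satisfies every atom and bond constraint.
(C) has a nitro group (-[N+](=O)[O-]) but the nitrogen is [N+] with no H, not NX3H2.
(D) has an N-methylamino group (-NHCH3) but the nitrogen bears two carbons and only one H (H1), not H2.
So the answer is (B).

B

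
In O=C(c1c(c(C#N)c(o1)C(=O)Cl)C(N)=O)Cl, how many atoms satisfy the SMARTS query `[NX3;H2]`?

1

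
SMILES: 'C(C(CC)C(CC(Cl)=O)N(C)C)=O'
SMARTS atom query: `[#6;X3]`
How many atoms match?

Check the 13 heavy atoms by environment: 7× C (X4) → no; 2× C (X3) → match; 2× O (X1) → no; 1× N (X3) → no; 1× Cl (X1) → no.
That gives 2 matching atoms.

2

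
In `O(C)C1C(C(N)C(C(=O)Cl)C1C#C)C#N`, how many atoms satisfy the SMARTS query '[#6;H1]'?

6

The query [#6;H1] means: any carbon bearing exactly one hydrogen.
Check the 15 heavy atoms by environment: 6× C (H1) → match; 3× C (H0) → no; 1× N (H0) → no; 2× O (H0) → no; 1× Cl (H0) → no; 1× N (H2) → no; 1× C (H3) → no.
That gives 6 matching atoms.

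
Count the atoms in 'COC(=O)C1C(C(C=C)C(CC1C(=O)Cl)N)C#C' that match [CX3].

The query [CX3] means: C with X3: aliphatic carbon with exactly 3 total connections.
Check the 18 heavy atoms by environment: 7× C (X4) → no; 4× C (X3) → match; 2× O (X1) → no; 1× O (X2) → no; 1× N (X3) → no; 2× C (X2) → no; 1× Cl (X1) → no.
That gives 4 matching atoms.

4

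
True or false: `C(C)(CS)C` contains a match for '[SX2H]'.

True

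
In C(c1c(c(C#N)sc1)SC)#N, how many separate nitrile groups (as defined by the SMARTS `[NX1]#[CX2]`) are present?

2

[NX1]#[CX2] is the SMARTS for a nitrile: a nitrogen triple-bonded to a two-connected carbon.
The molecule carries 2 separate instances of a nitrile (-C#N) meeting every constraint; each maps to a distinct set of atoms, giving 2 matches.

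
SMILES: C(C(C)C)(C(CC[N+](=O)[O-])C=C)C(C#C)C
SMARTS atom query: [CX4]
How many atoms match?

The query [CX4] means: C with X4: aliphatic carbon with exactly 4 total connections (bonds + H).
Check the 16 heavy atoms by environment: 9× C (X4) → match; 2× C (X2) → no; 2× C (X3) → no; 1× N (charge +1, X3) → no; 1× O (charge -1, X1) → no; 1× O (X1) → no.
That gives 9 matching atoms.

9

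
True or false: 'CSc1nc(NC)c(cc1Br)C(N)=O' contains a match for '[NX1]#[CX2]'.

The pattern [NX1]#[CX2] describes a nitrogen triple-bonded to a two-connected carbon — a nitrile.
The closest candidate here is a primary amide (-C(=O)NH2), but the nitrogen is NX3, not NX1. No other fragment satisfies the full query, so there is no match.

False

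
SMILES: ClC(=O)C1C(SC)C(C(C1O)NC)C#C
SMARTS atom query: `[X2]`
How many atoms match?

4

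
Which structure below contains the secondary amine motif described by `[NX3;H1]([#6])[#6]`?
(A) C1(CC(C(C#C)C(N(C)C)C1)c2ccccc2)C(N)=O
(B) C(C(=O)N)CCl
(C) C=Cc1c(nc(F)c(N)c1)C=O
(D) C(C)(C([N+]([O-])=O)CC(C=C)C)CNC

D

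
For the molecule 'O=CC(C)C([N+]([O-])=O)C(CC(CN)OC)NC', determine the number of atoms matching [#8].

4

The query [#8] means: #8 matches any oxygen atom.
Check the 17 heavy atoms by environment: 10× C → no; 1× N (charge +1) → no; 1× O (charge -1) → match; 3× O → match; 2× N → no.
Summing the matching environments: 1 + 3 = 4 matching atoms.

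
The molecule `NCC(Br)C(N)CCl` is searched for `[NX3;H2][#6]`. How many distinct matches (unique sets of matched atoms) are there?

[NX3;H2][#6] is the SMARTS for a primary amine: a trivalent nitrogen with two H attached to carbon.
The molecule carries 2 separate instances of a primary amino group (-NH2) meeting every constraint; each maps to a distinct set of atoms, giving 2 matches.

2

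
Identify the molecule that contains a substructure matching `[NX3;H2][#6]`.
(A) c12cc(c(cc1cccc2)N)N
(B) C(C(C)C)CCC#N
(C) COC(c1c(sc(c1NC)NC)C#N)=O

[NX3;H2][#6] describes a trivalent nitrogen with two H attached to carbon (a primary amine).
(A) contains a primary amino group (-NH2), which satisfies every atom and bond constraint.
(B) has a nitrile (-C#N) but the nitrogen is NX1 (triple-bonded), not NX3 with two H.
(C) has an N-methylamino group (-NHCH3) but the nitrogen bears two carbons and only one H (H1), not H2.
So the answer is (A).

A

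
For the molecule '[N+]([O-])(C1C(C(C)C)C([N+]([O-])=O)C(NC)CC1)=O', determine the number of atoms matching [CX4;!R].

4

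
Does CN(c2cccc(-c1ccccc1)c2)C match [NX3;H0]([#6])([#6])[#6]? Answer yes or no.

Yes

The pattern [NX3;H0]([#6])([#6])[#6] describes a trivalent nitrogen with no H, bonded to three carbons — a tertiary amine.
The molecule carries a dimethylamino group (-N(CH3)2), whose atoms satisfy every constraint of the query, so the pattern matches.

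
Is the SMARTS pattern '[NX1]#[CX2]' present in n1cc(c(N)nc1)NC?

No

The pattern [NX1]#[CX2] describes a nitrogen triple-bonded to a two-connected carbon — a nitrile.
The closest candidate here is a primary amino group (-NH2), but the nitrogen is NX3 (three connections), not NX1 triple-bonded. No other fragment satisfies the full query, so there is no match.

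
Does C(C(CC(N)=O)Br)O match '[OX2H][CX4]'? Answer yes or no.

The pattern [OX2H][CX4] describes a hydroxyl oxygen bound to an sp3 (X4) carbon — an aliphatic alcohol.
The molecule carries a hydroxyl group (-OH), whose atoms satisfy every constraint of the query, so the pattern matches.

Yes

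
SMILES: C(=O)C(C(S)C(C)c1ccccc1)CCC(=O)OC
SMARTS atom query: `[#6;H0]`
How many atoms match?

2

Check the 19 heavy atoms by environment: 2× C (H2) → no; 4× C (H1) → no; 2× C (H3) → no; 3× O (H0) → no; 1× S (H1) → no; 1× c (aromatic, H0) → match; 5× c (aromatic, H1) → no; 1× C (H0) → match.
Summing the matching environments: 1 + 1 = 2 matching atoms.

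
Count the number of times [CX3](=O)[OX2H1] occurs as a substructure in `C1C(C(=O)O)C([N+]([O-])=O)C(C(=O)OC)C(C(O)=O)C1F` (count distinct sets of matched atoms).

2

[CX3](=O)[OX2H1] is the SMARTS for a carboxylic acid: an sp2 carbon double-bonded to O and single-bonded to an -OH oxygen.
The molecule carries 2 separate instances of a carboxylic acid group (-C(=O)OH) meeting every constraint; each maps to a distinct set of atoms, giving 2 matches.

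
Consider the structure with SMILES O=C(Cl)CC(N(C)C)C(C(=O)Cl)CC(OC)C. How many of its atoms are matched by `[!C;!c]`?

6

The query [!C;!c] means: neither aliphatic nor aromatic carbon — same as [!#6].
Check the 17 heavy atoms by environment: 11× C → no; 3× O → match; 2× Cl → match; 1× N → match.
Summing the matching environments: 3 + 2 + 1 = 6 matching atoms.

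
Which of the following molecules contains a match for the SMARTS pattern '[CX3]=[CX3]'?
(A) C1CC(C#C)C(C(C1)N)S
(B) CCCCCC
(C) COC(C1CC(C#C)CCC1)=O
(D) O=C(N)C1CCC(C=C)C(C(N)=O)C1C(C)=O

[CX3]=[CX3] describes a non-aromatic C=C double bond between two sp2 carbons (an alkene).
(A) has an ethynyl group (-C#CH) but the C-C bond is a triple bond, not a double bond.
(B) has an ethyl group (-CH2CH3) but its C-C bond is a single bond between CX4 carbons, not CX3=CX3.
(C) has an ethynyl group (-C#CH) but the C-C bond is a triple bond, not a double bond.
(D) contains a vinyl group (-CH=CH2), which satisfies every atom and bond constraint.
So the answer is (D).

D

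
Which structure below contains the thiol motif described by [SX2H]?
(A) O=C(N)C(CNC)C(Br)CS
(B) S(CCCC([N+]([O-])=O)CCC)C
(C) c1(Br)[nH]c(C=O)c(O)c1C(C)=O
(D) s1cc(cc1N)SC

[SX2H] describes an aliphatic sulfur with two connections, one being H (a thiol).
(A) contains a thiol (-SH), which satisfies every atom and bond constraint.
(B) has a methylthio ether (-SCH3) but the sulfur has H0 (bonded to two carbons), not H1.
(C) has a hydroxyl group (-OH) but it is an -OH, not an -SH.
(D) has a methylthio ether (-SCH3) but the sulfur has H0 (bonded to two carbons), not H1.
So the answer is (A).

A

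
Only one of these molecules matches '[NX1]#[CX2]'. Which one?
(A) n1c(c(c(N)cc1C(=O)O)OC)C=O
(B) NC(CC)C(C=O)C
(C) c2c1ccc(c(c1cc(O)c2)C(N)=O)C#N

C

[NX1]#[CX2] describes a nitrogen triple-bonded to a two-connected carbon (a nitrile).
(A) has a primary amino group (-NH2) but the nitrogen is NX3 (three connections), not NX1 triple-bonded.
(B) has a primary amino group (-NH2) but the nitrogen is NX3 (three connections), not NX1 triple-bonded.
(C) contains a nitrile (-C#N), which satisfies every atom and bond constraint.
So the answer is (C).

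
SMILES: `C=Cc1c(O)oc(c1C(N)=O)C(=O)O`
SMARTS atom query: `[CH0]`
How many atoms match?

Check the 14 heavy atoms by environment: 1× o (aromatic, H0) → no; 4× c (aromatic, H0) → no; 2× C (H0) → match; 2× O (H0) → no; 1× N (H2) → no; 2× O (H1) → no; 1× C (H1) → no; 1× C (H2) → no.
That gives 2 matching atoms.

2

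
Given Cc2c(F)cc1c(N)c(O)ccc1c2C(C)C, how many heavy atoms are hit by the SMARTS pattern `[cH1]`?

3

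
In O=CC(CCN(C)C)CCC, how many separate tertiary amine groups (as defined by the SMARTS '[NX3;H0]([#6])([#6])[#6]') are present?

[NX3;H0]([#6])([#6])[#6] is the SMARTS for a tertiary amine: a trivalent nitrogen with no H, bonded to three carbons.
Exactly one fragment in the molecule meets all constraints, giving 1 match.

1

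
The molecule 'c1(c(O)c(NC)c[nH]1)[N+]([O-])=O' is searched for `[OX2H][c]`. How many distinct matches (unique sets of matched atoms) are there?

1

[OX2H][c] is the SMARTS for a phenol: a hydroxyl oxygen attached to an aromatic carbon.
Exactly one fragment in the molecule meets all constraints, giving 1 match.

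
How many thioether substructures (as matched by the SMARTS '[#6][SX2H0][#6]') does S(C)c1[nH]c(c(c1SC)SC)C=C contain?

3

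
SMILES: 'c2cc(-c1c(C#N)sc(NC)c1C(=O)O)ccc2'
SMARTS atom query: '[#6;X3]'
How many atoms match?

11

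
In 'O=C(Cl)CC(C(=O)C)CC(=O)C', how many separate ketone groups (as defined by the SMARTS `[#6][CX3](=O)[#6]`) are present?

2

[#6][CX3](=O)[#6] is the SMARTS for a ketone: a carbonyl carbon (no H) flanked by two carbons.
The molecule carries 2 separate instances of an acetyl/ketone group (-C(=O)CH3) meeting every constraint; each maps to a distinct set of atoms, giving 2 matches.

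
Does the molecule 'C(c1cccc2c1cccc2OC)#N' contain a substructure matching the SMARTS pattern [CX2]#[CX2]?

The pattern [CX2]#[CX2] describes a carbon-carbon triple bond — an alkyne.
The closest candidate here is a nitrile (-C#N), but the triple bond is C#N, not C#C. No other fragment satisfies the full query, so there is no match.

No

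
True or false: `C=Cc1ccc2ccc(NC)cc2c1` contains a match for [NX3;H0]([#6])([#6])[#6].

The pattern [NX3;H0]([#6])([#6])[#6] describes a trivalent nitrogen with no H, bonded to three carbons — a tertiary amine.
The closest candidate here is an N-methylamino group (-NHCH3), but the nitrogen still has one H (H1), not H0. No other fragment satisfies the full query, so there is no match.

False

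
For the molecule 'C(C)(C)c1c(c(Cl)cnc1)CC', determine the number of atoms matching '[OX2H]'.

The query [OX2H] means: aliphatic oxygen with two connections, one of which is H — an -OH oxygen.
Check the 12 heavy atoms by environment: 1× n (aromatic, H0, X2) → no; 2× c (aromatic, H1, X3) → no; 3× c (aromatic, H0, X3) → no; 1× Cl (H0, X1) → no; 1× C (H1, X4) → no; 3× C (H3, X4) → no; 1× C (H2, X4) → no.
No environment satisfies the query, so 0 matching atoms.

0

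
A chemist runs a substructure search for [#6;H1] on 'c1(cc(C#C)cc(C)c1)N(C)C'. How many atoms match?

4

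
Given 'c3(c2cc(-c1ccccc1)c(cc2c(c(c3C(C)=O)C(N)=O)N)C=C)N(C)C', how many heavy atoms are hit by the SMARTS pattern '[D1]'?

The query [D1] means: atom with exactly one heavy-atom neighbour (degree 1).
Check the 28 heavy atoms by environment: 9× c (aromatic, D3) → no; 7× c (aromatic, D2) → no; 2× N (D1) → match; 1× C (D2) → no; 4× C (D1) → match; 1× N (D3) → no; 2× C (D3) → no; 2× O (D1) → match.
Summing the matching environments: 2 + 4 + 2 = 8 matching atoms.

8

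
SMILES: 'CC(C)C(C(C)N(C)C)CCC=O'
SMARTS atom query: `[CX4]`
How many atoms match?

10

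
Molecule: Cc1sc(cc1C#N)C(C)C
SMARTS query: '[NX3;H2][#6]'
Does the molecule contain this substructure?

No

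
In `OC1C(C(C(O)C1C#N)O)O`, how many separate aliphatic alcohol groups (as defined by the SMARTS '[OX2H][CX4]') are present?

4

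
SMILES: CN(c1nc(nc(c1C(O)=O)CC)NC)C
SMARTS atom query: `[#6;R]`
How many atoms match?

The query [#6;R] means: carbon that is part of a ring.
Check the 16 heavy atoms by environment: 2× n (aromatic, in 6-ring) → no; 4× c (aromatic, in 6-ring) → match; 2× N (acyclic) → no; 6× C (acyclic) → no; 2× O (acyclic) → no.
That gives 4 matching atoms.

4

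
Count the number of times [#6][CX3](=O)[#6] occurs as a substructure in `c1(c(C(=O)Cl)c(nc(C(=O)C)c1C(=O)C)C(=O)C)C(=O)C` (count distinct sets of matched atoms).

4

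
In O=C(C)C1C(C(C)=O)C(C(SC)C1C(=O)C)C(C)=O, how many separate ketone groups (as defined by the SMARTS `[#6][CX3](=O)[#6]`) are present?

4

[#6][CX3](=O)[#6] is the SMARTS for a ketone: a carbonyl carbon (no H) flanked by two carbons.
The molecule carries 4 separate instances of an acetyl/ketone group (-C(=O)CH3) meeting every constraint; each maps to a distinct set of atoms, giving 4 matches.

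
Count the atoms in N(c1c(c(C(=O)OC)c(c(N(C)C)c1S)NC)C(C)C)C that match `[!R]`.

The query [!R] means: !R matches any atom not in a ring.
Check the 21 heavy atoms by environment: 6× c (aromatic, in 6-ring) → no; 3× N (acyclic) → match; 9× C (acyclic) → match; 2× O (acyclic) → match; 1× S (acyclic) → match.
Summing the matching environments: 3 + 9 + 2 + 1 = 15 matching atoms.

15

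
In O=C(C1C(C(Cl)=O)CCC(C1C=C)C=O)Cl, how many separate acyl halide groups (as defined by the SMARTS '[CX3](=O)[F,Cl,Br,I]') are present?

2

[CX3](=O)[F,Cl,Br,I] is the SMARTS for an acyl halide: a carbonyl carbon bonded to a halogen.
The molecule carries 2 separate instances of an acyl chloride (-C(=O)Cl) meeting every constraint; each maps to a distinct set of atoms, giving 2 matches.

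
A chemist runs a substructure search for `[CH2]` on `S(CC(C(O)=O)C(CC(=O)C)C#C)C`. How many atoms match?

2

The query [CH2] means: aliphatic carbon with exactly two hydrogens.
Check the 14 heavy atoms by environment: 2× C (H2) → match; 3× C (H1) → no; 3× C (H0) → no; 2× O (H0) → no; 1× O (H1) → no; 1× S (H0) → no; 2× C (H3) → no.
That gives 2 matching atoms.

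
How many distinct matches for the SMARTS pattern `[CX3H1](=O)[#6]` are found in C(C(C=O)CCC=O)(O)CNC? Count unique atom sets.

2

[CX3H1](=O)[#6] is the SMARTS for an aldehyde: an sp2 carbon with one H, double-bonded to O and single-bonded to carbon.
The molecule carries 2 separate instances of an aldehyde (-CHO) meeting every constraint; each maps to a distinct set of atoms, giving 2 matches.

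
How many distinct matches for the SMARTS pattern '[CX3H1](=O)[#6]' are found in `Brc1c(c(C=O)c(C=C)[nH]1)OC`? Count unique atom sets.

[CX3H1](=O)[#6] is the SMARTS for an aldehyde: an sp2 carbon with one H, double-bonded to O and single-bonded to carbon.
Exactly one fragment in the molecule meets all constraints, giving 1 match.

1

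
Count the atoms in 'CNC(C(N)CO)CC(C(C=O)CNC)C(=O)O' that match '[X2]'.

2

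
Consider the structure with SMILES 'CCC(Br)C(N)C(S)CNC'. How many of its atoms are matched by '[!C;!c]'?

Check the 11 heavy atoms by environment: 7× C → no; 1× S → match; 1× Br → match; 2× N → match.
Summing the matching environments: 1 + 1 + 2 = 4 matching atoms.

4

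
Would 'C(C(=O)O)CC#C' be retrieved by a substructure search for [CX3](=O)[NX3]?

The pattern [CX3](=O)[NX3] describes a carbonyl carbon bonded to a trivalent nitrogen — an amide.
The closest candidate here is a carboxylic acid group (-C(=O)OH), but the carbonyl is bonded to O, not to an NX3 nitrogen. No other fragment satisfies the full query, so there is no match.

No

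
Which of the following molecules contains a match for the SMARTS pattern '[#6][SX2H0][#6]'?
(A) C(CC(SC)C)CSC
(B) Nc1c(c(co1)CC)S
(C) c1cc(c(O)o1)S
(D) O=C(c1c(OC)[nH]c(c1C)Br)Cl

[#6][SX2H0][#6] describes an aliphatic sulfur bridging two carbons with no H on the sulfur (a thioether).
(A) contains a methylthio ether (-SCH3), which satisfies every atom and bond constraint.
(B) has a thiol (-SH) but the sulfur has H1, not H0 bridging two carbons.
(C) has a thiol (-SH) but the sulfur has H1, not H0 bridging two carbons.
(D) has a methoxy ether (-OCH3) but the bridging atom is O, not S.
So the answer is (A).

A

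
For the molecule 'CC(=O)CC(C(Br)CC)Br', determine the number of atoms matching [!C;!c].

3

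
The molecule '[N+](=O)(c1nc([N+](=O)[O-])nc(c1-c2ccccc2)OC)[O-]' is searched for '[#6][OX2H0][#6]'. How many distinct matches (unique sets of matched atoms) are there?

1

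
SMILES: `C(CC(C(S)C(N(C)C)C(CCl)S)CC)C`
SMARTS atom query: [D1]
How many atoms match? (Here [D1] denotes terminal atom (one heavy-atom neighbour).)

7

Check the 16 heavy atoms by environment: 4× C (D2) → no; 4× C (D3) → no; 4× C (D1) → match; 1× N (D3) → no; 2× S (D1) → match; 1× Cl (D1) → match.
Summing the matching environments: 4 + 2 + 1 = 7 matching atoms.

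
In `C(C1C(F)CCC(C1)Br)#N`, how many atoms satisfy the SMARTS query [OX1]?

0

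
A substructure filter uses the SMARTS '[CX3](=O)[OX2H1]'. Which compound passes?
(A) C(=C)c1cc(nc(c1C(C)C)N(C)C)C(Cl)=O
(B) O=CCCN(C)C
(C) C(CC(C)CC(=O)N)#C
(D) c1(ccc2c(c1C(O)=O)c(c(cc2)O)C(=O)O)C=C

D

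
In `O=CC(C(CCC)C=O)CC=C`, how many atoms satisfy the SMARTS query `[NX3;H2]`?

0

Check the 12 heavy atoms by environment: 3× C (H2, X4) → no; 2× C (H1, X4) → no; 1× C (H3, X4) → no; 3× C (H1, X3) → no; 2× O (H0, X1) → no; 1× C (H2, X3) → no.
No environment satisfies the query, so 0 matching atoms.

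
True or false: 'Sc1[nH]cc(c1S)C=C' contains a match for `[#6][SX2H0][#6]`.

False

The pattern [#6][SX2H0][#6] describes an aliphatic sulfur bridging two carbons with no H on the sulfur — a thioether.
The closest candidate here is a thiol (-SH), but the sulfur has H1, not H0 bridging two carbons. No other fragment satisfies the full query, so there is no match.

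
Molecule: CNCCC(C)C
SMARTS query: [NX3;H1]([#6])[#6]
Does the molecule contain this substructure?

Yes

The pattern [NX3;H1]([#6])[#6] describes a trivalent nitrogen with one H, bonded to two carbons — a secondary amine.
The molecule carries an N-methylamino group (-NHCH3), whose atoms satisfy every constraint of the query, so the pattern matches.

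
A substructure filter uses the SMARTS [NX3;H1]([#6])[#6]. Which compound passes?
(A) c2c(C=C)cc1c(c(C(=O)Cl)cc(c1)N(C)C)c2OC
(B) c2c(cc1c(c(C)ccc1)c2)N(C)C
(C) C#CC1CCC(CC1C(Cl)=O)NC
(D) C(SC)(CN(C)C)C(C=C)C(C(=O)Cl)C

[NX3;H1]([#6])[#6] describes a trivalent nitrogen with one H, bonded to two carbons (a secondary amine).
(A) has a dimethylamino group (-N(CH3)2) but the nitrogen has H0, not H1.
(B) has a dimethylamino group (-N(CH3)2) but the nitrogen has H0, not H1.
(C) contains an N-methylamino group (-NHCH3), which satisfies every atom and bond constraint.
(D) has a dimethylamino group (-N(CH3)2) but the nitrogen has H0, not H1.
So the answer is (C).

C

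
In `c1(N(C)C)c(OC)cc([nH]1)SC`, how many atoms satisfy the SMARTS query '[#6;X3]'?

4

The query [#6;X3] means: any carbon (aromatic or not) with three total connections.
Check the 12 heavy atoms by environment: 1× n (aromatic, X3) → no; 4× c (aromatic, X3) → match; 1× N (X3) → no; 4× C (X4) → no; 1× O (X2) → no; 1× S (X2) → no.
That gives 4 matching atoms.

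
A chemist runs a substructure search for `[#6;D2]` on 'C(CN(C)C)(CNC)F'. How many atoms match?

The query [#6;D2] means: any carbon bonded to exactly two heavy atoms.
Check the 9 heavy atoms by environment: 2× C (D2) → match; 1× C (D3) → no; 1× N (D2) → no; 3× C (D1) → no; 1× N (D3) → no; 1× F (D1) → no.
That gives 2 matching atoms.

2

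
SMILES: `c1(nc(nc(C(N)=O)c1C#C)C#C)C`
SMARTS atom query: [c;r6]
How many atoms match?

4

Check the 14 heavy atoms by environment: 2× n (aromatic, in 6-ring) → no; 4× c (aromatic, in 6-ring) → match; 6× C (acyclic) → no; 1× O (acyclic) → no; 1× N (acyclic) → no.
That gives 4 matching atoms.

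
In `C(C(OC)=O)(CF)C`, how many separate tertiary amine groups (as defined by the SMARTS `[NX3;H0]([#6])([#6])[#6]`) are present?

[NX3;H0]([#6])([#6])[#6] is the SMARTS for a tertiary amine: a trivalent nitrogen with no H, bonded to three carbons.
No fragment in the molecule satisfies every constraint, giving 0 matches.

0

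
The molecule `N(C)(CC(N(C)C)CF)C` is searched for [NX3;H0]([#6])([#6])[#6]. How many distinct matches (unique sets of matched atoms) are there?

2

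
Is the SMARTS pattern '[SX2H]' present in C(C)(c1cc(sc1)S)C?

Yes

The pattern [SX2H] describes an aliphatic sulfur with two connections, one being H — a thiol.
The molecule carries a thiol (-SH), whose atoms satisfy every constraint of the query, so the pattern matches.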